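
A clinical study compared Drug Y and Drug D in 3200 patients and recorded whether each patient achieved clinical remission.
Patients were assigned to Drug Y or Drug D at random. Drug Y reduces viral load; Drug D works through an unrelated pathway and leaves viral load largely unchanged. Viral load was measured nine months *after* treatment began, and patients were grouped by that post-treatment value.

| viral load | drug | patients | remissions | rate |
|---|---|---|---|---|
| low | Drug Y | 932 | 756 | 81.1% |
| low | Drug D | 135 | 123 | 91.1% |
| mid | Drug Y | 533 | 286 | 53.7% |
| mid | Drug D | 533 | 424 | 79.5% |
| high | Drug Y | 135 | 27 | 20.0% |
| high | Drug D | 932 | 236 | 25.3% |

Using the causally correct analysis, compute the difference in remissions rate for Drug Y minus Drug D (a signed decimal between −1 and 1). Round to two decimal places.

Within every viral load level Drug D has the higher rate, yet pooled Drug Y does — Simpson's reversal.
Viral load is downstream of the drug. One should not condition on a consequence of treatment, so the overall rates are the right comparison.
The causal difference is the pooled difference: 0.668 − 0.489 = +0.179.

+0.18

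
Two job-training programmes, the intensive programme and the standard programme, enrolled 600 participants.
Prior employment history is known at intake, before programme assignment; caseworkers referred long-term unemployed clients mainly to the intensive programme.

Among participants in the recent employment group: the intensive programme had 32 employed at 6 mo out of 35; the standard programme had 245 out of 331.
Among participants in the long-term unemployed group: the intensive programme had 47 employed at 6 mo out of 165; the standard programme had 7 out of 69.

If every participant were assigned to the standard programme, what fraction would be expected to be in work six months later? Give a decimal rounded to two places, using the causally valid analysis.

the intensive programme is higher inside every prior employment history stratum but the standard programme is higher in aggregate. Whether to stratify depends on how prior employment history relates to the programme.
Nothing the programme does changes prior employment history; the imbalance is an allocation artefact. With prior employment history also predicting the outcome, the pooled figure is confounded, and the within-stratum comparison is the causal one.
Standardising the standard programme to the population prior employment history mix: 0.610·245/331 + 0.390·7/69 = 0.491.

0.49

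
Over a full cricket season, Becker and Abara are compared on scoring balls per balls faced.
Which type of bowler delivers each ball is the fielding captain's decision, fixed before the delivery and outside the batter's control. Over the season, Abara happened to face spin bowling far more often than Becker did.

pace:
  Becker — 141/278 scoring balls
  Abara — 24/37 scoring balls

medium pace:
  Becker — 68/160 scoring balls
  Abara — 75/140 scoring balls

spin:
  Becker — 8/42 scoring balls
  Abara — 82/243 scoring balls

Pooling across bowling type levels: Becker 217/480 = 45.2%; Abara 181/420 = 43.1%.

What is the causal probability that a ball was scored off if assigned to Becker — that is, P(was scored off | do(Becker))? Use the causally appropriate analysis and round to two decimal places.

Bowling type is set before the player has any effect — it is not caused by the player — and it independently drives the outcome. That makes it a confounder, so the causal comparison is within bowling type levels.
Standardising Becker to the population bowling type mix: 0.350·141/278 + 0.333·68/160 + 0.317·8/42 = 0.380.

0.38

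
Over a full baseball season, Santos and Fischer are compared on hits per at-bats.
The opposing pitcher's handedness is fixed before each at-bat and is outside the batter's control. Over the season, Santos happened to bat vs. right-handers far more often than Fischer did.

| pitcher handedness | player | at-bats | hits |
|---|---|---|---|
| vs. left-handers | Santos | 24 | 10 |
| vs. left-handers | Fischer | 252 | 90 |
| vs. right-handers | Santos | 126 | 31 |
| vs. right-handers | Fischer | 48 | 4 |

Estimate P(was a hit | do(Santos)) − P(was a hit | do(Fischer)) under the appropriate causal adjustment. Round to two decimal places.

+0.10

Santos is higher inside every pitcher handedness stratum but Fischer is higher in aggregate. Whether to stratify depends on how pitcher handedness relates to the player.
Nothing the player does changes pitcher handedness; the imbalance is an allocation artefact. With pitcher handedness also predicting the outcome, the pooled figure is confounded, and the within-stratum comparison is the causal one.
Adjusting over the population distribution of pitcher handedness: 0.613·(0.417−0.357) + 0.387·(0.246−0.083) = +0.099.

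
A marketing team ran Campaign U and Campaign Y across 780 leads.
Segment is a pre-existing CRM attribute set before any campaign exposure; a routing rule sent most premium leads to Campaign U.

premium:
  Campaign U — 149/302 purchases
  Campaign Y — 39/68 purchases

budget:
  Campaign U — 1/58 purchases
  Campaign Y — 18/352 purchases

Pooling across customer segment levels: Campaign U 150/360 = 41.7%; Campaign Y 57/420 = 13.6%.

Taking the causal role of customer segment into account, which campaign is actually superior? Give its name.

The stratified and pooled comparisons disagree (Campaign Y wins within each customer segment; Campaign U wins overall), so the answer turns on the causal role of customer segment.
Nothing the campaign does changes customer segment; the imbalance is an allocation artefact. With customer segment also predicting the outcome, the pooled figure is confounded, and the within-stratum comparison is the causal one.
Within each level — premium: 49.3% vs 57.4%; budget: 1.7% vs 5.1% — Campaign Y is higher every time.

Campaign Y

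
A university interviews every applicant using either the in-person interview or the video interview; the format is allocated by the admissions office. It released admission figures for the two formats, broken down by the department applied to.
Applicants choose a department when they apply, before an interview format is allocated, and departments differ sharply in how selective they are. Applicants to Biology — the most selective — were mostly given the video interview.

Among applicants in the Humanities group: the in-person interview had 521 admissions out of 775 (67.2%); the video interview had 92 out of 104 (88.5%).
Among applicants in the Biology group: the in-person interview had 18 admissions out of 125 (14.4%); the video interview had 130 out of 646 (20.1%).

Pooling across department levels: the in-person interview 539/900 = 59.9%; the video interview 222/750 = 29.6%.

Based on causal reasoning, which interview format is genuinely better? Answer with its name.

the video interview

Within every department level the video interview has the higher rate, yet pooled the in-person interview does — Simpson's reversal.
Department differs across interview formats for reasons unrelated to any effect of the interview format itself, and it separately predicts the outcome — a classic confounder. We must compare within department levels.
Within each level — Humanities: 67.2% vs 88.5%; Biology: 14.4% vs 20.1% — the video interview is higher every time.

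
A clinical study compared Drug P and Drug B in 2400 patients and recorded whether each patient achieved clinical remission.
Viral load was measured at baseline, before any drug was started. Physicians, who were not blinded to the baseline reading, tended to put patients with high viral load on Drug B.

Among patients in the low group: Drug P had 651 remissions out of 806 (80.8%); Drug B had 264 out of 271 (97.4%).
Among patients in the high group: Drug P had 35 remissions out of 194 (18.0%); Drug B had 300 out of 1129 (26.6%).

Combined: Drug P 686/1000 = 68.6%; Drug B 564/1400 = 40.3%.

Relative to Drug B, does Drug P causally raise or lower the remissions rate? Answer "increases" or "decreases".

Within every viral load level Drug B has the higher rate, yet pooled Drug P does — Simpson's reversal.
Viral load differs across drugs for reasons unrelated to any effect of the drug itself, and it separately predicts the outcome — a classic confounder. We must compare within viral load levels.
Within each level — low: 80.8% vs 97.4%; high: 18.0% vs 26.6% — Drug B is higher every time.

decreases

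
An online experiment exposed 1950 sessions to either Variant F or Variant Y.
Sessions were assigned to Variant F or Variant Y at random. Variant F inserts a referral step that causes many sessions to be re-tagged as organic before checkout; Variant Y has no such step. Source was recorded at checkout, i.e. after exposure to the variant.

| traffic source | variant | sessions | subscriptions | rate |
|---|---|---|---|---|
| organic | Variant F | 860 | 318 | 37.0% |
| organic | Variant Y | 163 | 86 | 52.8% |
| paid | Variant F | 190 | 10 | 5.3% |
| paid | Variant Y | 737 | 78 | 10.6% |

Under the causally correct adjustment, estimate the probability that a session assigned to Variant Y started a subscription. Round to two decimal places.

Variant Y is higher inside every traffic source stratum but Variant F is higher in aggregate. Whether to stratify depends on how traffic source relates to the variant.
Because the variant influences traffic source, traffic source is a post-treatment mediator, not a confounder. Stratifying on it would bias the estimate; the causal effect is the crude pooled difference.
So P(outcome | do(Variant Y)) is just the pooled rate for Variant Y: 164/900 = 0.182.

0.18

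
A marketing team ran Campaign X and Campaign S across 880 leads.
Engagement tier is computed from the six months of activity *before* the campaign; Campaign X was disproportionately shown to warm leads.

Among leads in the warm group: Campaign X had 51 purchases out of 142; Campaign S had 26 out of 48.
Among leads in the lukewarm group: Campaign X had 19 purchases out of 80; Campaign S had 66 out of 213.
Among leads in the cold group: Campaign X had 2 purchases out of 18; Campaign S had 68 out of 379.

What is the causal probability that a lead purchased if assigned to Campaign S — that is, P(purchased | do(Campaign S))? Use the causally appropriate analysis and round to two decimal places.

Here engagement tier is a common cause — it drives both which campaign a case falls under and the outcome. The crude comparison mixes populations; the stratum-specific rates are the causally relevant ones.
Standardising Campaign S to the population engagement tier mix: 0.216·26/48 + 0.333·66/213 + 0.451·68/379 = 0.301.

0.30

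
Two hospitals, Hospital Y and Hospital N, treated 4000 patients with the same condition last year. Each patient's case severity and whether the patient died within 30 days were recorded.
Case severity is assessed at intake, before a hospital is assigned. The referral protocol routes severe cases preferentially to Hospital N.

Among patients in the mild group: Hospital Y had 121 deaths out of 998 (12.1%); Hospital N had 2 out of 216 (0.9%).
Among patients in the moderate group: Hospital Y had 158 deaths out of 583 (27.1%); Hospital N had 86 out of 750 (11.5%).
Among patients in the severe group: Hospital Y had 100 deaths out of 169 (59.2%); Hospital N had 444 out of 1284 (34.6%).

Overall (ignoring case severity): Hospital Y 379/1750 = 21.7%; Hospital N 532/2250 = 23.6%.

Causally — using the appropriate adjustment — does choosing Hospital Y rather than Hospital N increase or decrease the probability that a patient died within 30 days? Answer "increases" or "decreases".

Case severity satisfies the back-door criterion: it is not a descendant of the hospital, and it blocks the spurious path from hospital to outcome. Adjusting for it (i.e., using the within-case severity rates) gives the causal effect.
Within each level — mild: 12.1% vs 0.9%; moderate: 27.1% vs 11.5%; severe: 59.2% vs 34.6% — Hospital N is lower every time.

increases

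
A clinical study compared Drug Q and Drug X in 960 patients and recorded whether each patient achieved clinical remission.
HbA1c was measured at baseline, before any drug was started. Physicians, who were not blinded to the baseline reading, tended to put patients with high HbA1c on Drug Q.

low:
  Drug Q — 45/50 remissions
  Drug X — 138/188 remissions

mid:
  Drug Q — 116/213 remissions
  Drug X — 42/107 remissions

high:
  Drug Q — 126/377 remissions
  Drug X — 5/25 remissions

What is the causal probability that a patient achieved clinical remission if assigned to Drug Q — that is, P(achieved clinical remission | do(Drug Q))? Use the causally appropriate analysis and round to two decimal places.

0.54

Drug Q is higher inside every HbA1c stratum but Drug X is higher in aggregate. Whether to stratify depends on how HbA1c relates to the drug.
HbA1c satisfies the back-door criterion: it is not a descendant of the drug, and it blocks the spurious path from drug to outcome. Adjusting for it (i.e., using the within-HbA1c rates) gives the causal effect.
Standardising Drug Q to the population HbA1c mix: 0.248·45/50 + 0.333·116/213 + 0.419·126/377 = 0.545.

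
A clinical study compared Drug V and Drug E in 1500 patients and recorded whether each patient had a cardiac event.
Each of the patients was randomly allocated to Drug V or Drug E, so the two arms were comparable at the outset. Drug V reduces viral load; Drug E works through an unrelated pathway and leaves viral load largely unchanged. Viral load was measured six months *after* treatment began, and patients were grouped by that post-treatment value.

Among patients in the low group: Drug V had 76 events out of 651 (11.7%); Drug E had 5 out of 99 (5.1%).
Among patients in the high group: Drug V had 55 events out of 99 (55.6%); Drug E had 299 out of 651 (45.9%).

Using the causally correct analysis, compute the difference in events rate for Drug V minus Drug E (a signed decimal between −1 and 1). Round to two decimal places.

Within every viral load level Drug E has the lower rate, yet pooled Drug V does — Simpson's reversal.
Viral load lies on the pathway drug → viral load → outcome, so adjusting for it blocks the indirect effect. For the total causal effect of drug, use the unadjusted pooled rates.
The causal difference is the pooled difference: 0.175 − 0.405 = -0.231.

-0.23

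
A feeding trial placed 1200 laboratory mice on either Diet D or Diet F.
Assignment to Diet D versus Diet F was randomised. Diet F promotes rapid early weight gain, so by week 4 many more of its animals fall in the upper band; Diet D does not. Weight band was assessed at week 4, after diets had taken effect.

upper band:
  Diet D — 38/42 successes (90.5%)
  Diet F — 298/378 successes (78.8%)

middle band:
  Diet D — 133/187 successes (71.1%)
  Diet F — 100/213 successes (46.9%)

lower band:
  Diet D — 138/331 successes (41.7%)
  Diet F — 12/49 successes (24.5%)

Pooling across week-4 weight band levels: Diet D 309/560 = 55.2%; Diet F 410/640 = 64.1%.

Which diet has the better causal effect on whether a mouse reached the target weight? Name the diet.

Diet F

Stratifying would compare diets among laboratory mice the diets themselves sorted into week-4 weight band groups — a form of selection on an intermediate. The unconditioned pooled rates give the total causal effect.
Pooled: Diet D 55.2% vs Diet F 64.1%; Diet F is higher overall.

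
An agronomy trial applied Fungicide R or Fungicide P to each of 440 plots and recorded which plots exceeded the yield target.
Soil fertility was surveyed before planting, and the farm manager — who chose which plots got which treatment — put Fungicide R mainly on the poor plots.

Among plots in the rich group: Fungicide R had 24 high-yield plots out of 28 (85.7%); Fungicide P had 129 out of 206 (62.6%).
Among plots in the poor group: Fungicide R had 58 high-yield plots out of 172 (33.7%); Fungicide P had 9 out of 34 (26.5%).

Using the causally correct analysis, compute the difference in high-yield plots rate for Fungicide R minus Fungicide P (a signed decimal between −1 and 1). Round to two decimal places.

The soil fertility-specific comparison favours Fungicide R throughout, but the pooled figures favour Fungicide P. The question is whether to condition on soil fertility.
Since soil fertility is a pre-existing factor (not a product of the fungicide) and it affects the outcome on its own, it is a confounder. The stratified rates, not the pooled rate, identify the causal effect.
Adjusting over the population distribution of soil fertility: 0.532·(0.857−0.626) + 0.468·(0.337−0.265) = +0.157.

+0.16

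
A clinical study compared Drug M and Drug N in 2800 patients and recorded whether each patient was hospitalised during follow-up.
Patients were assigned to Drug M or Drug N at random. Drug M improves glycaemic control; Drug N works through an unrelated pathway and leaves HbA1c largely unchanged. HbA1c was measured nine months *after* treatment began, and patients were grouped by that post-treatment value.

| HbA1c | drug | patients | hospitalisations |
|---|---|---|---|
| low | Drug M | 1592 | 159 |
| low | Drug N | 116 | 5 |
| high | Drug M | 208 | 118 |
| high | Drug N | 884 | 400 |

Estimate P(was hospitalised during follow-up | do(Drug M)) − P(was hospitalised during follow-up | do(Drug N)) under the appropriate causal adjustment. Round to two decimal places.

-0.25

Drug N is lower inside every HbA1c stratum but Drug M is lower in aggregate. Whether to stratify depends on how HbA1c relates to the drug.
HbA1c lies on the pathway drug → HbA1c → outcome, so adjusting for it blocks the indirect effect. For the total causal effect of drug, use the unadjusted pooled rates.
The causal difference is the pooled difference: 0.154 − 0.405 = -0.251.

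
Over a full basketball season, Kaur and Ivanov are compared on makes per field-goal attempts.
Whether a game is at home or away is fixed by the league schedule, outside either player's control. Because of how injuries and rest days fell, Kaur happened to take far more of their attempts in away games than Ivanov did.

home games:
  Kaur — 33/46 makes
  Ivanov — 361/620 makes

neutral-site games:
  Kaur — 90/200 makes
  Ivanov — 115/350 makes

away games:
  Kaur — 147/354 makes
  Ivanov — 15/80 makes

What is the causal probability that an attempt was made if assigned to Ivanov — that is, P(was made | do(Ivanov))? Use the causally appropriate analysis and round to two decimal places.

Kaur is higher inside every game venue stratum but Ivanov is higher in aggregate. Whether to stratify depends on how game venue relates to the player.
The imbalance in game venue arose from how field-goal attempts were allocated, not from anything the player did; and game venue independently affects the outcome. The pooled gap is confounded — condition on game venue.
Standardising Ivanov to the population game venue mix: 0.404·361/620 + 0.333·115/350 + 0.263·15/80 = 0.394.

0.39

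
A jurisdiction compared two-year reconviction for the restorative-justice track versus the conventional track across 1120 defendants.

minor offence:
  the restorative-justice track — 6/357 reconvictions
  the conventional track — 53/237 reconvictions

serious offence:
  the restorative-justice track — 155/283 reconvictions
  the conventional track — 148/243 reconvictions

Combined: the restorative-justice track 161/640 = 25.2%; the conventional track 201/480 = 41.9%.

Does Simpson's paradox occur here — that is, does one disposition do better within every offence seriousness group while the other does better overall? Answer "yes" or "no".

no

Within each offence seriousness level (minor offence 1.7% vs 22.4%; serious offence 54.8% vs 60.9%), the restorative-justice track has the lower rate every time. Pooled: 25.2% vs 41.9% — the restorative-justice track has the lower rate overall. They agree.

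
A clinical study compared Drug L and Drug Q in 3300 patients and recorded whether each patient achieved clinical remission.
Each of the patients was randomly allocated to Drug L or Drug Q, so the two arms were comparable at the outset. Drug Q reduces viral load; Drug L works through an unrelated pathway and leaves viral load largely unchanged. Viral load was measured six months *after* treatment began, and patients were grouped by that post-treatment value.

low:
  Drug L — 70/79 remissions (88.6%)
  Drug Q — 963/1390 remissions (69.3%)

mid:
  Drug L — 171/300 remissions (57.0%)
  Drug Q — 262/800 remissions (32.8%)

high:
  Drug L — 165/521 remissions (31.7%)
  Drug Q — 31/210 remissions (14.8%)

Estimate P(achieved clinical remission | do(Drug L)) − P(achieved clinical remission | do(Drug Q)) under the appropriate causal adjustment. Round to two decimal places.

-0.07

The viral load-specific comparison favours Drug L throughout, but the pooled figures favour Drug Q. The question is whether to condition on viral load.
The distribution of viral load is itself part of what the drug does — it is an intermediate outcome. Holding it fixed would remove that part of the effect; the total effect is the pooled difference.
The causal difference is the pooled difference: 0.451 − 0.523 = -0.072.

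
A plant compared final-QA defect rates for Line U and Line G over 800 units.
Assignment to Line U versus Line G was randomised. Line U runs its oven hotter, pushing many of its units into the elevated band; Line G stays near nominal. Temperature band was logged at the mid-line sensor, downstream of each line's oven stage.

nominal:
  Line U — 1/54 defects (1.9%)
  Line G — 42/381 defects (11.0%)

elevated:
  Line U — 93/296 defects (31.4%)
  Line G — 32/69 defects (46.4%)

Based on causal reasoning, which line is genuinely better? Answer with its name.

Line G

Stratifying would compare lines among units the lines themselves sorted into in-process temperature band groups — a form of selection on an intermediate. The unconditioned pooled rates give the total causal effect.
Pooled: Line U 26.9% vs Line G 16.4%; Line G is lower overall.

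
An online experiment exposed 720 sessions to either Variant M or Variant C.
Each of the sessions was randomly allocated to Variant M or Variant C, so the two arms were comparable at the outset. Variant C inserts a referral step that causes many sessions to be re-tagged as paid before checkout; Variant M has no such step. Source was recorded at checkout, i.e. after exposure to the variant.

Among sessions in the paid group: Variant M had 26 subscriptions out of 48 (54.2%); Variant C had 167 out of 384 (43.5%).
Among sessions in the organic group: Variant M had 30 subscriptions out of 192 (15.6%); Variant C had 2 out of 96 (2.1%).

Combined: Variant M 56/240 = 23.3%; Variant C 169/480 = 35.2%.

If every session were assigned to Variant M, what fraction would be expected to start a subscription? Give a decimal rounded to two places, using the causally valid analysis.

0.23

Within every traffic source level Variant M has the higher rate, yet pooled Variant C does — Simpson's reversal.
Traffic source here is a post-treatment variable shaped by the variant; conditioning on it would introduce bias rather than remove it. The overall comparison is the causal one.
So P(outcome | do(Variant M)) is just the pooled rate for Variant M: 56/240 = 0.233.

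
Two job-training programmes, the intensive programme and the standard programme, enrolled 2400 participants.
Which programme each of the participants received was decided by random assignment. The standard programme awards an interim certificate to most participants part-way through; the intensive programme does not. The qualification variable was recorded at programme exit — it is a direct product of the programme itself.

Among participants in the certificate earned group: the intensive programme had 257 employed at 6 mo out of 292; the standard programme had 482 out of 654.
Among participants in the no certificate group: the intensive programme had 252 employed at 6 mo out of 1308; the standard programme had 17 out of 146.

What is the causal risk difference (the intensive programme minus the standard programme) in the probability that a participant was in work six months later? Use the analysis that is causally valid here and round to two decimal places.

The stratified and pooled comparisons disagree (the intensive programme wins within each qualification attained during the programme; the standard programme wins overall), so the answer turns on the causal role of qualification attained during the programme.
Qualification attained during the programme here is a post-treatment variable shaped by the programme; conditioning on it would introduce bias rather than remove it. The overall comparison is the causal one.
The causal difference is the pooled difference: 0.318 − 0.624 = -0.306.

-0.31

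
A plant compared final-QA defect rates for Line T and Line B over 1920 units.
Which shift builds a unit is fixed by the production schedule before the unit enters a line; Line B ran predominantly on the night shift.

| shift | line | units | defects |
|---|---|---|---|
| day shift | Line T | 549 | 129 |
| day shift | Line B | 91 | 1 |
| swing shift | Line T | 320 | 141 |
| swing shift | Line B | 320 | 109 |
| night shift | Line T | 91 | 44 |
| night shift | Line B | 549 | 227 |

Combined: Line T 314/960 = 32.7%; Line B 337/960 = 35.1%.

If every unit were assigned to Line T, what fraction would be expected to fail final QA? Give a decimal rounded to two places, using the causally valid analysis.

0.39

The shift-specific comparison favours Line B throughout, but the pooled figures favour Line T. The question is whether to condition on shift.
Since shift is a pre-existing factor (not a product of the line) and it affects the outcome on its own, it is a confounder. The stratified rates, not the pooled rate, identify the causal effect.
Standardising Line T to the population shift mix: 0.333·129/549 + 0.333·141/320 + 0.333·44/91 = 0.386.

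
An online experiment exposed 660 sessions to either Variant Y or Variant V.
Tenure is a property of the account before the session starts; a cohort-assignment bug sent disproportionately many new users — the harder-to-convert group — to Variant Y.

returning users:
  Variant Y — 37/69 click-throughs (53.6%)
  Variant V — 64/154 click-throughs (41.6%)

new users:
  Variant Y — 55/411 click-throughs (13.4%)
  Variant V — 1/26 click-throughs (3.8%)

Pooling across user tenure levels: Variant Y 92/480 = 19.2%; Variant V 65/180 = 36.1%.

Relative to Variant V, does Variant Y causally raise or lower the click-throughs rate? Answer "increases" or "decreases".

The user tenure-specific comparison favours Variant Y throughout, but the pooled figures favour Variant V. The question is whether to condition on user tenure.
The imbalance in user tenure arose from how sessions were allocated, not from anything the variant did; and user tenure independently affects the outcome. The pooled gap is confounded — condition on user tenure.
Within each level — returning users: 53.6% vs 41.6%; new users: 13.4% vs 3.8% — Variant Y is higher every time.

increases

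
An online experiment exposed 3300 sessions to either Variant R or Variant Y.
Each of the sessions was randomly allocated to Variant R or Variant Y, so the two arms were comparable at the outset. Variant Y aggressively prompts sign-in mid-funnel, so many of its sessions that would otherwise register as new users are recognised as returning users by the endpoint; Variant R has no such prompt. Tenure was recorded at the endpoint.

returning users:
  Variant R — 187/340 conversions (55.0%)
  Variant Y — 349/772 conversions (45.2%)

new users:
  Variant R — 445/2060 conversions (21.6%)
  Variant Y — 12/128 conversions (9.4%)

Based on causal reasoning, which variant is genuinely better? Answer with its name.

Variant Y

The user tenure-specific comparison favours Variant R throughout, but the pooled figures favour Variant Y. The question is whether to condition on user tenure.
User tenure here is a post-treatment variable shaped by the variant; conditioning on it would introduce bias rather than remove it. The overall comparison is the causal one.
Pooled: Variant R 26.3% vs Variant Y 40.1%; Variant Y is higher overall.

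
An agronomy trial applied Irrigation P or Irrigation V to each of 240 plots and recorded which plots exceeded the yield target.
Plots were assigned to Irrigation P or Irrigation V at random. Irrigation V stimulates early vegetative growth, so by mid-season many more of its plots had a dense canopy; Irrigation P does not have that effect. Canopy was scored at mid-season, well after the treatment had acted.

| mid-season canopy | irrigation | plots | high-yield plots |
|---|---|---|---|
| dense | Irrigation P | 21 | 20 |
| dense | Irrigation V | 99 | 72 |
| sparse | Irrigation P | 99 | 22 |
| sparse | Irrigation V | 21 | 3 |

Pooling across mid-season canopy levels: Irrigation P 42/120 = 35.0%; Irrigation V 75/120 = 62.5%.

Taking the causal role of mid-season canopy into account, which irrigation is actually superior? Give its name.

Irrigation V

Mid-season canopy is downstream of the irrigation. One should not condition on a consequence of treatment, so the overall rates are the right comparison.
Pooled: Irrigation P 35.0% vs Irrigation V 62.5%; Irrigation V is higher overall.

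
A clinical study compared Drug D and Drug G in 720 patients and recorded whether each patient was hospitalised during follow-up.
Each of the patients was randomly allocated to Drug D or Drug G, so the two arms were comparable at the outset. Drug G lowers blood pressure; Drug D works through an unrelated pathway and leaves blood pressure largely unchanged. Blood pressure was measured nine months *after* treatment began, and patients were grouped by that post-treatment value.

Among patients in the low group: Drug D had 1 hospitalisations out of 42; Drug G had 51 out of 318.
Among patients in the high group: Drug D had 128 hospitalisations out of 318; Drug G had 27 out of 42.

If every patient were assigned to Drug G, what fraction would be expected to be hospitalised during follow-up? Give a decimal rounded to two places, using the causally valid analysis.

The stratified and pooled comparisons disagree (Drug D wins within each blood pressure; Drug G wins overall), so the answer turns on the causal role of blood pressure.
Because the drug influences blood pressure, blood pressure is a post-treatment mediator, not a confounder. Stratifying on it would bias the estimate; the causal effect is the crude pooled difference.
So P(outcome | do(Drug G)) is just the pooled rate for Drug G: 78/360 = 0.217.

0.22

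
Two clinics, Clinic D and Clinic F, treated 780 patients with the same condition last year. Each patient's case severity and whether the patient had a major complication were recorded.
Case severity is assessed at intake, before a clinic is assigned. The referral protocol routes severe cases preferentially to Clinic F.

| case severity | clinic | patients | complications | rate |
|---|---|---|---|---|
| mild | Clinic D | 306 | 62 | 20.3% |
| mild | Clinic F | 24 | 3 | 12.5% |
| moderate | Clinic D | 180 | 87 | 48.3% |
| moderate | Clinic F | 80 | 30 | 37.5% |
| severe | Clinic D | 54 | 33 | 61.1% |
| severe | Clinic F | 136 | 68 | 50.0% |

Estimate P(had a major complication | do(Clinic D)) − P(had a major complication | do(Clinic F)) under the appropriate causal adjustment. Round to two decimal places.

+0.10

The stratified and pooled comparisons disagree (Clinic F wins within each case severity; Clinic D wins overall), so the answer turns on the causal role of case severity.
The imbalance in case severity arose from how patients were allocated, not from anything the clinic did; and case severity independently affects the outcome. The pooled gap is confounded — condition on case severity.
Adjusting over the population distribution of case severity: 0.423·(0.203−0.125) + 0.333·(0.483−0.375) + 0.244·(0.611−0.500) = +0.096.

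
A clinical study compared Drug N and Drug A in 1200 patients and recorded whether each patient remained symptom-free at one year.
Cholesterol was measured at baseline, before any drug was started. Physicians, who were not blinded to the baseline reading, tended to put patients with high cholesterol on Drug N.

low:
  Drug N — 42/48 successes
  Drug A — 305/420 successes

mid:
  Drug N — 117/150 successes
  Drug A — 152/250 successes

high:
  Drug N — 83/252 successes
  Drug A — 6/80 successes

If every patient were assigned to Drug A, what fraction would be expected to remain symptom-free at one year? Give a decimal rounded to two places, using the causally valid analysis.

The imbalance in cholesterol arose from how patients were allocated, not from anything the drug did; and cholesterol independently affects the outcome. The pooled gap is confounded — condition on cholesterol.
Standardising Drug A to the population cholesterol mix: 0.390·305/420 + 0.333·152/250 + 0.277·6/80 = 0.507.

0.51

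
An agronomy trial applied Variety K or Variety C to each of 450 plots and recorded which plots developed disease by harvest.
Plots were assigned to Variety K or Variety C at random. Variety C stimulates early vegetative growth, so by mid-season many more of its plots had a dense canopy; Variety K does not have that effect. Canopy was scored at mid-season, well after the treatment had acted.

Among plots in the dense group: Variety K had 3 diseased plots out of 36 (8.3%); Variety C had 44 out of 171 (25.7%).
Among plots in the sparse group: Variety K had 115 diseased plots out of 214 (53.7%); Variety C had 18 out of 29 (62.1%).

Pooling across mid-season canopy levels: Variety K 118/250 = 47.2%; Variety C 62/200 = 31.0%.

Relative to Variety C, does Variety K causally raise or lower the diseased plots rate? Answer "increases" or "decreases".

Variety K is lower inside every mid-season canopy stratum but Variety C is lower in aggregate. Whether to stratify depends on how mid-season canopy relates to the variety.
Mid-season canopy is downstream of the variety. One should not condition on a consequence of treatment, so the overall rates are the right comparison.
Pooled: Variety K 47.2% vs Variety C 31.0%; Variety C is lower overall.

increases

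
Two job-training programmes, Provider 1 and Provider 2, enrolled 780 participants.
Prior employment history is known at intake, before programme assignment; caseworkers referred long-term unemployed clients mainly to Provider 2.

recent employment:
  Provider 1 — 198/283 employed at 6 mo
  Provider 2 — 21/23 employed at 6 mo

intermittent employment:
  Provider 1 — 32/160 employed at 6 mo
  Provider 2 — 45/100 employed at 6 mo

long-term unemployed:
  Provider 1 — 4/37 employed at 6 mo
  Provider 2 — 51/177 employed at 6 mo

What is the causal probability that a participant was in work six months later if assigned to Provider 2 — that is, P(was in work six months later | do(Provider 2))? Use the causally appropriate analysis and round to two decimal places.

The prior employment history-specific comparison favours Provider 2 throughout, but the pooled figures favour Provider 1. The question is whether to condition on prior employment history.
Prior employment history differs across programmes for reasons unrelated to any effect of the programme itself, and it separately predicts the outcome — a classic confounder. We must compare within prior employment history levels.
Standardising Provider 2 to the population prior employment history mix: 0.392·21/23 + 0.333·45/100 + 0.274·51/177 = 0.587.

0.59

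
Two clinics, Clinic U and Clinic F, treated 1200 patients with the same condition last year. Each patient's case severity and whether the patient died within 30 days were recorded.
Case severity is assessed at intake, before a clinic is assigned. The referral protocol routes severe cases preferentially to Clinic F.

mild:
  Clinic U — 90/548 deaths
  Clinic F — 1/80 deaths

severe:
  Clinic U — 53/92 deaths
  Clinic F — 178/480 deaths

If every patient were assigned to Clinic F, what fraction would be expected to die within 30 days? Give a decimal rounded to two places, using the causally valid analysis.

Nothing the clinic does changes case severity; the imbalance is an allocation artefact. With case severity also predicting the outcome, the pooled figure is confounded, and the within-stratum comparison is the causal one.
Standardising Clinic F to the population case severity mix: 0.523·1/80 + 0.477·178/480 = 0.183.

0.18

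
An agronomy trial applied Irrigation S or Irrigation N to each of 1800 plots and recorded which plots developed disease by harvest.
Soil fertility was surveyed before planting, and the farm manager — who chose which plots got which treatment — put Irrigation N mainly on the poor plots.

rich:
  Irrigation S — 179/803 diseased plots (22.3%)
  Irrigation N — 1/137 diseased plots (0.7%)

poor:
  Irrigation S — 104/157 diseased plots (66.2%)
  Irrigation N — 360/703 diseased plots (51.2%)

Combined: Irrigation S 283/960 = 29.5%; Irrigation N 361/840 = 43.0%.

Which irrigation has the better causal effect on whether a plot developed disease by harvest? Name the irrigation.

The soil fertility-specific comparison favours Irrigation N throughout, but the pooled figures favour Irrigation S. The question is whether to condition on soil fertility.
Here soil fertility is a common cause — it drives both which irrigation a case falls under and the outcome. The crude comparison mixes populations; the stratum-specific rates are the causally relevant ones.
Within each level — rich: 22.3% vs 0.7%; poor: 66.2% vs 51.2% — Irrigation N is lower every time.

Irrigation N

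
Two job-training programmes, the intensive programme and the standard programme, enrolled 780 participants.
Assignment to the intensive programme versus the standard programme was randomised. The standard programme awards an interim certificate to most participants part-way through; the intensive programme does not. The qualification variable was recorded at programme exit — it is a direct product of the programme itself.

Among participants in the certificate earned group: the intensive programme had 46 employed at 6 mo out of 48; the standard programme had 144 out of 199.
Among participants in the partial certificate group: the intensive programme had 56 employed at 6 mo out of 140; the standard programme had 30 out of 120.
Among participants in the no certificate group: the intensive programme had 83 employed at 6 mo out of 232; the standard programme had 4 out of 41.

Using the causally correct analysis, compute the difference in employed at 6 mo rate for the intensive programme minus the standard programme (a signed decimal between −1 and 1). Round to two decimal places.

The qualification attained during the programme-specific comparison favours the intensive programme throughout, but the pooled figures favour the standard programme. The question is whether to condition on qualification attained during the programme.
Qualification attained during the programme is recorded after the programme and is itself shifted by it — it sits on the causal path from programme to outcome. Conditioning on a mediator would strip out part of the effect we want; the pooled comparison gives the total causal effect.
The causal difference is the pooled difference: 0.440 − 0.494 = -0.054.

-0.05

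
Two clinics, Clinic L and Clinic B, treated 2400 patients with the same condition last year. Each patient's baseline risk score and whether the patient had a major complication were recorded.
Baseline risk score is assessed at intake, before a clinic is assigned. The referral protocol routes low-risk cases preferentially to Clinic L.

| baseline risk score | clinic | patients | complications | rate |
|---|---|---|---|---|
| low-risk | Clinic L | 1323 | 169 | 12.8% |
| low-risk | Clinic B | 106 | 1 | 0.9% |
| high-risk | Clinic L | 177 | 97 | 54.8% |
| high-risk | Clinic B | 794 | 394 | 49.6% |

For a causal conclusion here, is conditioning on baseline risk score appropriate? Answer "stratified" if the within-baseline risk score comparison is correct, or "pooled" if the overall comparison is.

stratified

Nothing the clinic does changes baseline risk score; the imbalance is an allocation artefact. With baseline risk score also predicting the outcome, the pooled figure is confounded, and the within-stratum comparison is the causal one.
Within each level — low-risk: 12.8% vs 0.9%; high-risk: 54.8% vs 49.6% — Clinic B is lower every time.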